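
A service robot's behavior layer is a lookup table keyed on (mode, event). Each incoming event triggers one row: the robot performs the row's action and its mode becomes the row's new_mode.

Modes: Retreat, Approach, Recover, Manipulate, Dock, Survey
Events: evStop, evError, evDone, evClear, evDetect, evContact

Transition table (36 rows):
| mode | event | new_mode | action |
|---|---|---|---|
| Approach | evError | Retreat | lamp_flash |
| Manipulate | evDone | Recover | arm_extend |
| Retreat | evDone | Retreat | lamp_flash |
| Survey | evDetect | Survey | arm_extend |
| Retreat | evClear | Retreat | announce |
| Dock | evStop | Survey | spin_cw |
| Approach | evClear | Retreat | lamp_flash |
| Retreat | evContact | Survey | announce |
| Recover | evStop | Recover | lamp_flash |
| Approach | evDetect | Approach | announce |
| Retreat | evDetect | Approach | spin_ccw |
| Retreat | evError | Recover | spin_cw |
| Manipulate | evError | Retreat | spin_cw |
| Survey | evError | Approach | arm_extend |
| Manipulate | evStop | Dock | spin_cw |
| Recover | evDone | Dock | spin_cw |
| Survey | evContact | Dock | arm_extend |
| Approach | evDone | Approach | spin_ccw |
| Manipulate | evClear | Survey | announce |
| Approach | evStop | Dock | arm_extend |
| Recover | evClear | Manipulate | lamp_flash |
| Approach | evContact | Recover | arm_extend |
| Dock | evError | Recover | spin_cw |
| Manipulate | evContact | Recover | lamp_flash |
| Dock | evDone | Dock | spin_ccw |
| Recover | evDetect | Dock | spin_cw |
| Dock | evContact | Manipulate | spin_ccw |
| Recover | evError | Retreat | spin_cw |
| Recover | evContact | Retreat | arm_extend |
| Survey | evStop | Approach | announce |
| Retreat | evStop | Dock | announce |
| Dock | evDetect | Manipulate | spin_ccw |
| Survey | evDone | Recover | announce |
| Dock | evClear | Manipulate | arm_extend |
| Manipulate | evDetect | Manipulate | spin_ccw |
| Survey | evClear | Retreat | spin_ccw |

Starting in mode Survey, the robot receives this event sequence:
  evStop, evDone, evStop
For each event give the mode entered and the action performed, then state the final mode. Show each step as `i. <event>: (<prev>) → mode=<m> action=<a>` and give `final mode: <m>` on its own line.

final mode: Dock

1. evStop: (Survey) → mode=Approach action=announce
2. evDone: (Approach) → mode=Approach action=spin_ccw
3. evStop: (Approach) → mode=Dock action=arm_extend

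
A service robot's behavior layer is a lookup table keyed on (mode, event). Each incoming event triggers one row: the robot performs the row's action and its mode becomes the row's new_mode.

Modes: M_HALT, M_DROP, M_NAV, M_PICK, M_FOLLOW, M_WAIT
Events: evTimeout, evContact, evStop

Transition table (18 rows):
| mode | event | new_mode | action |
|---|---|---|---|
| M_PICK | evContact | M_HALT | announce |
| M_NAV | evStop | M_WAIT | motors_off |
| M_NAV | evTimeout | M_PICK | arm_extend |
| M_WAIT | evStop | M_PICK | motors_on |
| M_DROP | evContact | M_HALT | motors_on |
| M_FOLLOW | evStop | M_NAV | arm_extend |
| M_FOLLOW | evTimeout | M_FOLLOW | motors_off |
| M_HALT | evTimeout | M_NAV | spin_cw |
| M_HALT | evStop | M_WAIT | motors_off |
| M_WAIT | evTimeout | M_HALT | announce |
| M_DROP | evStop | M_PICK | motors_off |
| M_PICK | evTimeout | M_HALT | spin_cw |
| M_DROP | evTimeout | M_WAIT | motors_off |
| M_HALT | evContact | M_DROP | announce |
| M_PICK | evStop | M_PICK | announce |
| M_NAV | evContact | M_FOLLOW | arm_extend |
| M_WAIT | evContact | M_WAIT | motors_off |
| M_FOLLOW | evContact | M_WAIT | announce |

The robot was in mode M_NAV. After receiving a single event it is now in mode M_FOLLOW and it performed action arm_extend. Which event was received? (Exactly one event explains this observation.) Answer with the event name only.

try evTimeout: (M_NAV, evTimeout) → (M_PICK, arm_extend)
try evContact: (M_NAV, evContact) → (M_FOLLOW, arm_extend)  ← matches
try evStop: (M_NAV, evStop) → (M_WAIT, motors_off)

evContact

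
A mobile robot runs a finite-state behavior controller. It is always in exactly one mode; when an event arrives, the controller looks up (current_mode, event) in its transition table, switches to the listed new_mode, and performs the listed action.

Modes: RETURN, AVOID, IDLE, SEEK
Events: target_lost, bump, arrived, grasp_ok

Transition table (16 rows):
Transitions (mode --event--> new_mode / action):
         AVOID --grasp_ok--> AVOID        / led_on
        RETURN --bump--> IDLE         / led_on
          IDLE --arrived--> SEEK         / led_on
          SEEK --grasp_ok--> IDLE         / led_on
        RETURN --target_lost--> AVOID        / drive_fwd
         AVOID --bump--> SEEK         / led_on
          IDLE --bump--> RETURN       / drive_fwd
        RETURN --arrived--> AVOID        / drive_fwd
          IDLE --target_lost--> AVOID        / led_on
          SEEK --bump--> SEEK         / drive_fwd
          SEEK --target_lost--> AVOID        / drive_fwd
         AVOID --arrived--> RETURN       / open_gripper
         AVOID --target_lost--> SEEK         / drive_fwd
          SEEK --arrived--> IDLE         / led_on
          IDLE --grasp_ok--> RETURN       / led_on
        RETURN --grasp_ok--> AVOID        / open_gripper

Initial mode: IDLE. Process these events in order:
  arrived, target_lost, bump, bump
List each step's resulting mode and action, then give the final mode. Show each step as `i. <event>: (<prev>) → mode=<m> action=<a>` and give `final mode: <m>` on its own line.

final mode: SEEK

1. arrived: (IDLE) → mode=SEEK action=led_on
2. target_lost: (SEEK) → mode=AVOID action=drive_fwd
3. bump: (AVOID) → mode=SEEK action=led_on
4. bump: (SEEK) → mode=SEEK action=drive_fwd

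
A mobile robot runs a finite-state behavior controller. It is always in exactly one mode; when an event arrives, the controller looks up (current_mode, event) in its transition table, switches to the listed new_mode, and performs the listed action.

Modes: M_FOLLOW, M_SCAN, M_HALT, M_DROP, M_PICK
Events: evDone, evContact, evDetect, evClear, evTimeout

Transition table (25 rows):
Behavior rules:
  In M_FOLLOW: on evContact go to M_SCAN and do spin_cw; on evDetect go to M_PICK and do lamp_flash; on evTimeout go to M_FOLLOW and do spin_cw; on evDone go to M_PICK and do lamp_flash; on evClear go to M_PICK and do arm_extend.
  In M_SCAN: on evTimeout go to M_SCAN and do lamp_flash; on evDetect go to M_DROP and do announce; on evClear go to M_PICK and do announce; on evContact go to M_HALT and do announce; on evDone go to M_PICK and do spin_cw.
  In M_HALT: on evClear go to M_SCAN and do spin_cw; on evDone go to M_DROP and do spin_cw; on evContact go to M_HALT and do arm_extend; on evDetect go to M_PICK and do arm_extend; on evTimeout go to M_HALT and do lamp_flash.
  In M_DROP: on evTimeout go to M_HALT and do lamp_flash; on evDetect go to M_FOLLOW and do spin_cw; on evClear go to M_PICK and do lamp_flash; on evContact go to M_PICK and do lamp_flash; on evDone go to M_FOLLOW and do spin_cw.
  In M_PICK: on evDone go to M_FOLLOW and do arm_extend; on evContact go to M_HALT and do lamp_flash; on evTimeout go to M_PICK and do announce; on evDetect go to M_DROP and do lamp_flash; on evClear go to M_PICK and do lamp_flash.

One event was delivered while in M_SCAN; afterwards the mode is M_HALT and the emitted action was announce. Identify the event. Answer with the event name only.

try evDone: (M_SCAN, evDone) → (M_PICK, spin_cw)
try evContact: (M_SCAN, evContact) → (M_HALT, announce)  ← matches
try evDetect: (M_SCAN, evDetect) → (M_DROP, announce)
try evClear: (M_SCAN, evClear) → (M_PICK, announce)
try evTimeout: (M_SCAN, evTimeout) → (M_SCAN, lamp_flash)

evContact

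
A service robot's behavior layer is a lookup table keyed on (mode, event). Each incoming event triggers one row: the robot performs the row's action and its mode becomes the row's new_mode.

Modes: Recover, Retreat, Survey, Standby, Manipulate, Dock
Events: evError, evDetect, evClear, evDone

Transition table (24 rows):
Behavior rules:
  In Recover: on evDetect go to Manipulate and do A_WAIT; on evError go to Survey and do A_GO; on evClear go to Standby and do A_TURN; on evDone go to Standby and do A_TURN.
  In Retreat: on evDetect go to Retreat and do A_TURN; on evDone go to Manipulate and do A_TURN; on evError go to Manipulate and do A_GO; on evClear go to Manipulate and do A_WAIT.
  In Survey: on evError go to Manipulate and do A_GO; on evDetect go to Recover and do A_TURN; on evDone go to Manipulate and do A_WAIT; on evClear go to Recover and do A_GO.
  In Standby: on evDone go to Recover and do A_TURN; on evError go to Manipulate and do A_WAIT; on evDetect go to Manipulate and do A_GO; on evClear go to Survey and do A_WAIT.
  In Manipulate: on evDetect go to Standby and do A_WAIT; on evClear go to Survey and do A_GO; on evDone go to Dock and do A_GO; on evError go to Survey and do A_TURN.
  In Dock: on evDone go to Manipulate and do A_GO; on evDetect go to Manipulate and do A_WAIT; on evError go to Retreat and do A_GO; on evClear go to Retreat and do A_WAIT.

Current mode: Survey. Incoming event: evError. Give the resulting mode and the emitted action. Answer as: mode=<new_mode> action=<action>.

mode=Manipulate action=A_GO

current mode = Survey; filter table to that mode:
  (Survey, evError) → (Manipulate, A_GO)  ← event matches
  (Survey, evDetect) → (Recover, A_TURN)
  (Survey, evDone) → (Manipulate, A_WAIT)
  (Survey, evClear) → (Recover, A_GO)
event = evError selects (Manipulate, A_GO)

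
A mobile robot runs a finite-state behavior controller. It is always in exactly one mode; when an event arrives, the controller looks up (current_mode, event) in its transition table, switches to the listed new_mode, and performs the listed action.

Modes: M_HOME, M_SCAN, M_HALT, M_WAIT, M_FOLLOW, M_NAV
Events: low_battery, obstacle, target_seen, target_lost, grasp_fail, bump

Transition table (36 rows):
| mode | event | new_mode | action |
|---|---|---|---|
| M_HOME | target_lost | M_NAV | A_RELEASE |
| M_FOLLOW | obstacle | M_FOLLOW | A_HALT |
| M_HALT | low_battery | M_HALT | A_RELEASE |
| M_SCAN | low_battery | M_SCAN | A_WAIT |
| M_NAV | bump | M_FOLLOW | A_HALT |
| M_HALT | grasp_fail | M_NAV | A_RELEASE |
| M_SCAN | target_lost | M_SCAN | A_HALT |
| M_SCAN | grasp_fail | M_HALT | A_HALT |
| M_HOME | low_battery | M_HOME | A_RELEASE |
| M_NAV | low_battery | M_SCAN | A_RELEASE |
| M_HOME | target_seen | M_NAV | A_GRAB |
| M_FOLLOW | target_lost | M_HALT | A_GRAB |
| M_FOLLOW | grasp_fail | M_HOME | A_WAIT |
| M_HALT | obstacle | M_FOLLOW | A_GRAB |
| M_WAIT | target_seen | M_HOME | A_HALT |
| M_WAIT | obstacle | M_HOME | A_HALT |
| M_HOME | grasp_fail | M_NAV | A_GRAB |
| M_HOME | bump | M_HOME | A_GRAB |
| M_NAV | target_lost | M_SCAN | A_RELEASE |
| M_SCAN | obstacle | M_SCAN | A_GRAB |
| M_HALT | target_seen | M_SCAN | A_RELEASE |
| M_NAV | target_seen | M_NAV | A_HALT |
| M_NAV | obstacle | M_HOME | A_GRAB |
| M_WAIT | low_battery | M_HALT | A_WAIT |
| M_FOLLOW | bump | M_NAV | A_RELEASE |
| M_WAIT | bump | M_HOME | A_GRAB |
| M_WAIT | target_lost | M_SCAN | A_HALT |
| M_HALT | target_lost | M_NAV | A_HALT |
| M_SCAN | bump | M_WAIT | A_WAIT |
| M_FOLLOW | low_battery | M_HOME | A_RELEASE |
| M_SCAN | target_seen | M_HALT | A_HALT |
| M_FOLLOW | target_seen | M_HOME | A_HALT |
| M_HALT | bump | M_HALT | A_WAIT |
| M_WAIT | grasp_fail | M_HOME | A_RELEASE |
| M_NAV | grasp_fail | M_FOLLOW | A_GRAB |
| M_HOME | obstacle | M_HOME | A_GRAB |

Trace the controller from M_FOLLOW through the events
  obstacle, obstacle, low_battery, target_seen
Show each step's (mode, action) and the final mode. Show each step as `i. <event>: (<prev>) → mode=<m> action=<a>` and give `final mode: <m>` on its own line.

final mode: M_NAV

1. obstacle: (M_FOLLOW) → mode=M_FOLLOW action=A_HALT
2. obstacle: (M_FOLLOW) → mode=M_FOLLOW action=A_HALT
3. low_battery: (M_FOLLOW) → mode=M_HOME action=A_RELEASE
4. target_seen: (M_HOME) → mode=M_NAV action=A_GRAB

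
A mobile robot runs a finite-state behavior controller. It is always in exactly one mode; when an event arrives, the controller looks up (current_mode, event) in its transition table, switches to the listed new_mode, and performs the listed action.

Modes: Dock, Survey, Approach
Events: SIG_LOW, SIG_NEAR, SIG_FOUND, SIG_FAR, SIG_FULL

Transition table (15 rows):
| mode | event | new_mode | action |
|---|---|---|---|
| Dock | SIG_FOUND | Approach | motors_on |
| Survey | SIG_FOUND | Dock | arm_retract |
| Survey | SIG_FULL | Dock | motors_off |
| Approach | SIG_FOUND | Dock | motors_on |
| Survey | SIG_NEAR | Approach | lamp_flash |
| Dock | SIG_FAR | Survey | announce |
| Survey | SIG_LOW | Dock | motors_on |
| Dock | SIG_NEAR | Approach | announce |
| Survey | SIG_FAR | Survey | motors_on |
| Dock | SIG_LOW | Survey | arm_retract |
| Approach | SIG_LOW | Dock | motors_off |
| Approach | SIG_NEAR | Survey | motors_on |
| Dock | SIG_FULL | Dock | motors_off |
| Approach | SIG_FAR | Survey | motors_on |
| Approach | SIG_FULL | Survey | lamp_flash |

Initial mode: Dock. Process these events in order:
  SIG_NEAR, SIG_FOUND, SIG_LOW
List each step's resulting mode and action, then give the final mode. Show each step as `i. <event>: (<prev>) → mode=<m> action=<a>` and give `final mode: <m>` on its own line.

1. SIG_NEAR: (Dock) → mode=Approach action=announce
2. SIG_FOUND: (Approach) → mode=Dock action=motors_on
3. SIG_LOW: (Dock) → mode=Survey action=arm_retract

final mode: Survey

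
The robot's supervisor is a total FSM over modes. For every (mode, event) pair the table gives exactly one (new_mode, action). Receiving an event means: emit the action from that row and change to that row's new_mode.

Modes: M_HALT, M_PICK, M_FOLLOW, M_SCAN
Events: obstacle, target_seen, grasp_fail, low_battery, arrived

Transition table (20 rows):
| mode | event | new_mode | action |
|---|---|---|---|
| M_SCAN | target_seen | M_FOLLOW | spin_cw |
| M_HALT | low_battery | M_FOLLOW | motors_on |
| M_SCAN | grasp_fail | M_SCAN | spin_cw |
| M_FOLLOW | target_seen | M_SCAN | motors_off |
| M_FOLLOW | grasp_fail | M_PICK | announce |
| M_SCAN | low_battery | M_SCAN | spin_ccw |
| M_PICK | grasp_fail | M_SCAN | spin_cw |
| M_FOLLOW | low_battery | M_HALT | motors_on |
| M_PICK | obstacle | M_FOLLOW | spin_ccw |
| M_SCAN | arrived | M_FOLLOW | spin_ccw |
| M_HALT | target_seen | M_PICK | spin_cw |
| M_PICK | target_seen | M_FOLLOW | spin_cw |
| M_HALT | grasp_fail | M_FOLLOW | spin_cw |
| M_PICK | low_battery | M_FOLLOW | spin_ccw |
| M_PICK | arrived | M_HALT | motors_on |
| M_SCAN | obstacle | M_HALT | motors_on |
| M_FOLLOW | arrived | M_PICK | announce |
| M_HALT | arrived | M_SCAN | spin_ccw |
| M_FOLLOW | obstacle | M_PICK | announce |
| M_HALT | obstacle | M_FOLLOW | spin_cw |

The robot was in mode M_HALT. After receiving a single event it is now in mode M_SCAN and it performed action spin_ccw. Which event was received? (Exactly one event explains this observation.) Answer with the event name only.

try obstacle: (M_HALT, obstacle) → (M_FOLLOW, spin_cw)
try target_seen: (M_HALT, target_seen) → (M_PICK, spin_cw)
try grasp_fail: (M_HALT, grasp_fail) → (M_FOLLOW, spin_cw)
try low_battery: (M_HALT, low_battery) → (M_FOLLOW, motors_on)
try arrived: (M_HALT, arrived) → (M_SCAN, spin_ccw)  ← matches

arrived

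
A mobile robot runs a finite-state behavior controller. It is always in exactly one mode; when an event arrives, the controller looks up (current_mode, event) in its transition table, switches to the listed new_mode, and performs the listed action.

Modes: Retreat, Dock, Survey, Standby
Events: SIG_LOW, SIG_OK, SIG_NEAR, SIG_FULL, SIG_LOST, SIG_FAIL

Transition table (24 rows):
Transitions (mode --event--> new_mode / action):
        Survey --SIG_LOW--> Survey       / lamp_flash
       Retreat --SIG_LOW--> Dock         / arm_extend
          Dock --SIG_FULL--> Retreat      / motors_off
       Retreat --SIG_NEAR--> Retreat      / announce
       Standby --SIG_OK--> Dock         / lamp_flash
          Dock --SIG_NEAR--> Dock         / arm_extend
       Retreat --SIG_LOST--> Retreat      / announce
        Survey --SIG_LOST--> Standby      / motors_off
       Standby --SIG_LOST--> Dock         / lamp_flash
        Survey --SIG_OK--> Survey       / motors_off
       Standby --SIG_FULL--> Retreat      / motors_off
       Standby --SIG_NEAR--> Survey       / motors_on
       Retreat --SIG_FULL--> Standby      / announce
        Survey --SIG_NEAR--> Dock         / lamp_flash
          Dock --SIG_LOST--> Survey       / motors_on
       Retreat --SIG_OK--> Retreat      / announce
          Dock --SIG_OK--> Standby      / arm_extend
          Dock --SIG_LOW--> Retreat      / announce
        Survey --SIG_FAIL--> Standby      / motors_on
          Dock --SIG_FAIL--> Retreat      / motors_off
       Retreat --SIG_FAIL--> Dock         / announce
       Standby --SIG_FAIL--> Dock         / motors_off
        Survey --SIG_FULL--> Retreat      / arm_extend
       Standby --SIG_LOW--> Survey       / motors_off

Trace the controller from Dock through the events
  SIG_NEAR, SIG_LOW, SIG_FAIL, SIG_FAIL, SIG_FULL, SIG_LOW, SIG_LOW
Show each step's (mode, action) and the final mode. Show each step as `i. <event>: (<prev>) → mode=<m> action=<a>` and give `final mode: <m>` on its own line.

1. SIG_NEAR: (Dock) → mode=Dock action=arm_extend
2. SIG_LOW: (Dock) → mode=Retreat action=announce
3. SIG_FAIL: (Retreat) → mode=Dock action=announce
4. SIG_FAIL: (Dock) → mode=Retreat action=motors_off
5. SIG_FULL: (Retreat) → mode=Standby action=announce
6. SIG_LOW: (Standby) → mode=Survey action=motors_off
7. SIG_LOW: (Survey) → mode=Survey action=lamp_flash

final mode: Survey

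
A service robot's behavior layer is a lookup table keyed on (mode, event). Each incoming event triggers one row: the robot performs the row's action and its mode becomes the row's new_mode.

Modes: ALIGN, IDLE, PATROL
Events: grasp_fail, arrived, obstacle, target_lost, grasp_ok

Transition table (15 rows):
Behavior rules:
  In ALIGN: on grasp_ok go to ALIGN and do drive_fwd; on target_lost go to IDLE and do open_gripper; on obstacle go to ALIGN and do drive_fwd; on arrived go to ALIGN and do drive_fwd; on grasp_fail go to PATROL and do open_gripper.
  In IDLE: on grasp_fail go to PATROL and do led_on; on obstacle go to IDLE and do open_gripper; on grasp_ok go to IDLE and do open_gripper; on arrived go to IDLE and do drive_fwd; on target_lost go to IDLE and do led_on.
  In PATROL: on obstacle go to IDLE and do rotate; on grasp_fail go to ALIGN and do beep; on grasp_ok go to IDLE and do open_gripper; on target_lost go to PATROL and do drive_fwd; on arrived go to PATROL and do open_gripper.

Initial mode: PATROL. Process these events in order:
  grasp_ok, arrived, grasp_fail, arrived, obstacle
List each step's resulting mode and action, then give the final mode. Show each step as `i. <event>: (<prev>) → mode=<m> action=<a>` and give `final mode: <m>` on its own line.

1. grasp_ok: (PATROL) → mode=IDLE action=open_gripper
2. arrived: (IDLE) → mode=IDLE action=drive_fwd
3. grasp_fail: (IDLE) → mode=PATROL action=led_on
4. arrived: (PATROL) → mode=PATROL action=open_gripper
5. obstacle: (PATROL) → mode=IDLE action=rotate

final mode: IDLE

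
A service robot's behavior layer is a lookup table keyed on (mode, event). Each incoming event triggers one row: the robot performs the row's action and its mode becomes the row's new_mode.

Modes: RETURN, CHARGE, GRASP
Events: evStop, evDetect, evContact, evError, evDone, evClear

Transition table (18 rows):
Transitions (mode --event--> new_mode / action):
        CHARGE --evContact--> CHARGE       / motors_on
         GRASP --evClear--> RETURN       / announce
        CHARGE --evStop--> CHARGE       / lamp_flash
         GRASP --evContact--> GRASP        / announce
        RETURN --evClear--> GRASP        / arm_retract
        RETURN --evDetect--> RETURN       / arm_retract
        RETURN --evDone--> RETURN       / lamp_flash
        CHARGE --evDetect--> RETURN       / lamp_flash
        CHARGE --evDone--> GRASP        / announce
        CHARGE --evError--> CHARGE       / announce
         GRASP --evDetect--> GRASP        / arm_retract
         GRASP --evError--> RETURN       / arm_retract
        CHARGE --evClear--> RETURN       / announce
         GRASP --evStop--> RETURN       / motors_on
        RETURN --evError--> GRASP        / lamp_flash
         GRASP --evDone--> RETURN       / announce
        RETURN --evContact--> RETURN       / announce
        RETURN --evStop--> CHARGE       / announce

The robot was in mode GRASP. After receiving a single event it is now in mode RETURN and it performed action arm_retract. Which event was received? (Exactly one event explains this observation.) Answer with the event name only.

evError

try evStop: (GRASP, evStop) → (RETURN, motors_on)
try evDetect: (GRASP, evDetect) → (GRASP, arm_retract)
try evContact: (GRASP, evContact) → (GRASP, announce)
try evError: (GRASP, evError) → (RETURN, arm_retract)  ← matches
try evDone: (GRASP, evDone) → (RETURN, announce)
try evClear: (GRASP, evClear) → (RETURN, announce)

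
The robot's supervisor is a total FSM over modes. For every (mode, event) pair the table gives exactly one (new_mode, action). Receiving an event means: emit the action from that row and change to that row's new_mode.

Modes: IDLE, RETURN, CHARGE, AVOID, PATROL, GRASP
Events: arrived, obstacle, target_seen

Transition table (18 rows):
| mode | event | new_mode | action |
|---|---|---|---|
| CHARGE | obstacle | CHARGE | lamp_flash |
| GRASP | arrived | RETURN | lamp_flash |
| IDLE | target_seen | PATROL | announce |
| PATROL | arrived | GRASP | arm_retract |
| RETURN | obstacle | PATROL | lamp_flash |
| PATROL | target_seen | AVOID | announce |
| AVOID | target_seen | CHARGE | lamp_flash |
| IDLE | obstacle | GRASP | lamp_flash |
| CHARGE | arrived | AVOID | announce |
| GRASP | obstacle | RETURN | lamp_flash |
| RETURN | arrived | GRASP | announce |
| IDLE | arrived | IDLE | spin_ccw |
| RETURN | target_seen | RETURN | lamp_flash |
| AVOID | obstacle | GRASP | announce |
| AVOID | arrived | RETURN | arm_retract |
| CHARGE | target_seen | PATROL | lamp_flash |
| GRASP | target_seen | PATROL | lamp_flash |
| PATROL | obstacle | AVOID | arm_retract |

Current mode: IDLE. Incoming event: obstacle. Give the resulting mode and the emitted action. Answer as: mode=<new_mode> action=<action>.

mode=GRASP action=lamp_flash

current mode = IDLE; filter table to that mode:
  (IDLE, target_seen) → (PATROL, announce)
  (IDLE, obstacle) → (GRASP, lamp_flash)  ← event matches
  (IDLE, arrived) → (IDLE, spin_ccw)
event = obstacle selects (GRASP, lamp_flash)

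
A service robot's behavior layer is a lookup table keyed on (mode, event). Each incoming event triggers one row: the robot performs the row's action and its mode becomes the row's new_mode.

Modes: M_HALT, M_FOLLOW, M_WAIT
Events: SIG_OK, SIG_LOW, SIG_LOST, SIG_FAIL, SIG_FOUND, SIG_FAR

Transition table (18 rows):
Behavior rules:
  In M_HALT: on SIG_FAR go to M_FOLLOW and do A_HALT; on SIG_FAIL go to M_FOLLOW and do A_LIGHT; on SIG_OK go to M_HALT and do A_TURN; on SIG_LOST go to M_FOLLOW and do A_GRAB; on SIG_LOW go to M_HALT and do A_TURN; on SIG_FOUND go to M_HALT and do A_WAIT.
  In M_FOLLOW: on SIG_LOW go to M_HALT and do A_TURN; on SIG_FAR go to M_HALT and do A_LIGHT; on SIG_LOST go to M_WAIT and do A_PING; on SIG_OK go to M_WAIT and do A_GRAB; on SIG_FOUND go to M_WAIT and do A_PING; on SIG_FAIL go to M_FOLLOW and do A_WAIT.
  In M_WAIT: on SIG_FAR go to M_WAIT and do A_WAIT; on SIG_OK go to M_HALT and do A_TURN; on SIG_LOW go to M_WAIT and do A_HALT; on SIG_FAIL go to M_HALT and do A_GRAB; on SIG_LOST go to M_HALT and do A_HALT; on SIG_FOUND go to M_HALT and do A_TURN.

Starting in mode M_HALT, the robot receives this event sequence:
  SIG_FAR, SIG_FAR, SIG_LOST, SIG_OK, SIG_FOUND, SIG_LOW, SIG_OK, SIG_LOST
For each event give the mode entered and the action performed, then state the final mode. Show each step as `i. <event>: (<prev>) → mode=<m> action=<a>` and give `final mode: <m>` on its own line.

1. SIG_FAR: (M_HALT) → mode=M_FOLLOW action=A_HALT
2. SIG_FAR: (M_FOLLOW) → mode=M_HALT action=A_LIGHT
3. SIG_LOST: (M_HALT) → mode=M_FOLLOW action=A_GRAB
4. SIG_OK: (M_FOLLOW) → mode=M_WAIT action=A_GRAB
5. SIG_FOUND: (M_WAIT) → mode=M_HALT action=A_TURN
6. SIG_LOW: (M_HALT) → mode=M_HALT action=A_TURN
7. SIG_OK: (M_HALT) → mode=M_HALT action=A_TURN
8. SIG_LOST: (M_HALT) → mode=M_FOLLOW action=A_GRAB

final mode: M_FOLLOW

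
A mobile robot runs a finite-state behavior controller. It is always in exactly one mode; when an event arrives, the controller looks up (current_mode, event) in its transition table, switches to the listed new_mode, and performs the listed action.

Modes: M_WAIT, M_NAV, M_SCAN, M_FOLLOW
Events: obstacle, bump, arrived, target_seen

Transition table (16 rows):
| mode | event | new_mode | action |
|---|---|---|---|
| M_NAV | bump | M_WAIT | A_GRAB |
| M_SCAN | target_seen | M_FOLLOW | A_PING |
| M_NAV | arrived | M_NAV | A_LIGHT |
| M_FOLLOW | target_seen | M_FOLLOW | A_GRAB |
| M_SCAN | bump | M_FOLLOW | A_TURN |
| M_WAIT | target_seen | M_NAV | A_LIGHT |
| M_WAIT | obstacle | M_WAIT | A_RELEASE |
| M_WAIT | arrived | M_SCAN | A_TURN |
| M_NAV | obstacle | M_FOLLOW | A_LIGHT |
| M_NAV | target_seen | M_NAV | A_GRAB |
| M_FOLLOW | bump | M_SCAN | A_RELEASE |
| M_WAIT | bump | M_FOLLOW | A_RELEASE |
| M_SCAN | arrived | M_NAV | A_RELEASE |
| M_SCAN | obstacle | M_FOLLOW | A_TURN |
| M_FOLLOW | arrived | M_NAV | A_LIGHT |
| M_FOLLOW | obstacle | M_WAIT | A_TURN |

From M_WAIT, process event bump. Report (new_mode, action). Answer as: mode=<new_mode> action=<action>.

mode=M_FOLLOW action=A_RELEASE

current mode = M_WAIT; filter table to that mode:
  (M_WAIT, target_seen) → (M_NAV, A_LIGHT)
  (M_WAIT, obstacle) → (M_WAIT, A_RELEASE)
  (M_WAIT, arrived) → (M_SCAN, A_TURN)
  (M_WAIT, bump) → (M_FOLLOW, A_RELEASE)  ← event matches
event = bump selects (M_FOLLOW, A_RELEASE)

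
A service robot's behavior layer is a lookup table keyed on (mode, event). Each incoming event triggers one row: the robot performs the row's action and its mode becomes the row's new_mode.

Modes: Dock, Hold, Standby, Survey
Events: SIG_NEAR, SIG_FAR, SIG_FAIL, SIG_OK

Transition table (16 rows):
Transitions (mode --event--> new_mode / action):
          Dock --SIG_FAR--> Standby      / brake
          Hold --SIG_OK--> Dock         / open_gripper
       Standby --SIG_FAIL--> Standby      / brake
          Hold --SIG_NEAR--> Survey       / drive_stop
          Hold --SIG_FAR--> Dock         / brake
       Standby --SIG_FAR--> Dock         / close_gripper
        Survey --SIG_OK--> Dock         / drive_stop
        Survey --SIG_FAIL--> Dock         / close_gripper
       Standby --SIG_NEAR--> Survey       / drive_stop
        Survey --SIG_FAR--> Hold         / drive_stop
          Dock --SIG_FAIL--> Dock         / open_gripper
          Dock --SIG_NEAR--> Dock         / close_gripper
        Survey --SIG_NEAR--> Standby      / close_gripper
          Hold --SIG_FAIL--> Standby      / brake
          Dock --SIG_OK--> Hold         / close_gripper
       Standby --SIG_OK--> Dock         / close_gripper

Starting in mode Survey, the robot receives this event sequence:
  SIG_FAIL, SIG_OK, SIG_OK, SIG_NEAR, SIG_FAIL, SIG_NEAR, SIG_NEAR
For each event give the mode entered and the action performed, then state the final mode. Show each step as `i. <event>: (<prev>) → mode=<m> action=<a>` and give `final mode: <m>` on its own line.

final mode: Dock

1. SIG_FAIL: (Survey) → mode=Dock action=close_gripper
2. SIG_OK: (Dock) → mode=Hold action=close_gripper
3. SIG_OK: (Hold) → mode=Dock action=open_gripper
4. SIG_NEAR: (Dock) → mode=Dock action=close_gripper
5. SIG_FAIL: (Dock) → mode=Dock action=open_gripper
6. SIG_NEAR: (Dock) → mode=Dock action=close_gripper
7. SIG_NEAR: (Dock) → mode=Dock action=close_gripper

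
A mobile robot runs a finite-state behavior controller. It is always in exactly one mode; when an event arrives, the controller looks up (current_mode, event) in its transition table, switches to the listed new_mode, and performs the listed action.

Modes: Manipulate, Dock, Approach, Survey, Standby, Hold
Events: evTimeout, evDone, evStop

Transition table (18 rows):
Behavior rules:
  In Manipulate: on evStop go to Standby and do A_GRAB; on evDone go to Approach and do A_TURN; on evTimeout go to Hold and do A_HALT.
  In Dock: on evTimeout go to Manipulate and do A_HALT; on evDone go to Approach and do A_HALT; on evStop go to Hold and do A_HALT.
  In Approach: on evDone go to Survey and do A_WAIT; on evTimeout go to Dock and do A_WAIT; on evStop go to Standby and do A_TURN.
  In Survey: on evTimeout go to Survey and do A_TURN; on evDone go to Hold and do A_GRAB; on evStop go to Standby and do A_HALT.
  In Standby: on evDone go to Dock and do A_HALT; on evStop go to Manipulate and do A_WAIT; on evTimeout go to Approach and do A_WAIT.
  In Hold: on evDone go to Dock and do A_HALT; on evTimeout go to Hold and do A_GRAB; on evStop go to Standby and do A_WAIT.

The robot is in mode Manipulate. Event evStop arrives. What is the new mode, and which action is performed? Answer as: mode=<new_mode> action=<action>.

mode=Standby action=A_GRAB

current mode = Manipulate; filter table to that mode:
  (Manipulate, evStop) → (Standby, A_GRAB)  ← event matches
  (Manipulate, evDone) → (Approach, A_TURN)
  (Manipulate, evTimeout) → (Hold, A_HALT)
event = evStop selects (Standby, A_GRAB)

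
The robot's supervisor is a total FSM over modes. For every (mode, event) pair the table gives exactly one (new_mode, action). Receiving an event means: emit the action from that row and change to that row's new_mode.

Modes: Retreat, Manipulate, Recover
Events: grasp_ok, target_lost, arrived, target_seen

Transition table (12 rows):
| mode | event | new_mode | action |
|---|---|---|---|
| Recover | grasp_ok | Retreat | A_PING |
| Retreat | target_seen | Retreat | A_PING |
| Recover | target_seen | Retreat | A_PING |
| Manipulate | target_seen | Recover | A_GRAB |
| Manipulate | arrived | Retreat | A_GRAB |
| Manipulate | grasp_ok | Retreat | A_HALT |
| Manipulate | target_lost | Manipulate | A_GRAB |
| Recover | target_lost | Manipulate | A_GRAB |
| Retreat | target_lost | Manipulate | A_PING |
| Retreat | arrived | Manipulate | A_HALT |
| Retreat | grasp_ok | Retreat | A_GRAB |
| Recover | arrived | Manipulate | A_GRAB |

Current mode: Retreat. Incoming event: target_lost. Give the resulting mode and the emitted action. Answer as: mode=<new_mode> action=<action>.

current mode = Retreat; filter table to that mode:
  (Retreat, target_seen) → (Retreat, A_PING)
  (Retreat, target_lost) → (Manipulate, A_PING)  ← event matches
  (Retreat, arrived) → (Manipulate, A_HALT)
  (Retreat, grasp_ok) → (Retreat, A_GRAB)
event = target_lost selects (Manipulate, A_PING)

mode=Manipulate action=A_PING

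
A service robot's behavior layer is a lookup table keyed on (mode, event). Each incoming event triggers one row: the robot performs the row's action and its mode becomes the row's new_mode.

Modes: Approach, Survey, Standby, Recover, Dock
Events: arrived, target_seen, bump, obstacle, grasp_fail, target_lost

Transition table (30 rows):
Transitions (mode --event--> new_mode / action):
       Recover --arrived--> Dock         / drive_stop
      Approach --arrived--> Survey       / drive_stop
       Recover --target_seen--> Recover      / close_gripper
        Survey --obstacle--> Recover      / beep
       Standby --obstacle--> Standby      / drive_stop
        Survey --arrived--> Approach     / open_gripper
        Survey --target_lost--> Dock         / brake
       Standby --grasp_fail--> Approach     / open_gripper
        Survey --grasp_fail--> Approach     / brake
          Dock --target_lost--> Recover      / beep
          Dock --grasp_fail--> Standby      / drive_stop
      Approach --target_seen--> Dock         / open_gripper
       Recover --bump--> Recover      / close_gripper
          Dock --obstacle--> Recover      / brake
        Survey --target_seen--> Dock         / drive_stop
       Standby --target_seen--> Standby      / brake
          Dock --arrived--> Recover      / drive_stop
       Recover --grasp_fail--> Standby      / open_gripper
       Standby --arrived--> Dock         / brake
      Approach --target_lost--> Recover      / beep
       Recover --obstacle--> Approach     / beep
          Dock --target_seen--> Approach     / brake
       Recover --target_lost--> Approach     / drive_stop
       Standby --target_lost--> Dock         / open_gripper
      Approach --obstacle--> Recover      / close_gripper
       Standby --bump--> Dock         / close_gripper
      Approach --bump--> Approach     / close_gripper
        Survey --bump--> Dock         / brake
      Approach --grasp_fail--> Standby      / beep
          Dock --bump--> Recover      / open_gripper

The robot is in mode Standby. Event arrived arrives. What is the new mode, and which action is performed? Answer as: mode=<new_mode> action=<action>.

current mode = Standby; filter table to that mode:
  (Standby, obstacle) → (Standby, drive_stop)
  (Standby, grasp_fail) → (Approach, open_gripper)
  (Standby, target_seen) → (Standby, brake)
  (Standby, arrived) → (Dock, brake)  ← event matches
  (Standby, target_lost) → (Dock, open_gripper)
  (Standby, bump) → (Dock, close_gripper)
event = arrived selects (Dock, brake)

mode=Dock action=brake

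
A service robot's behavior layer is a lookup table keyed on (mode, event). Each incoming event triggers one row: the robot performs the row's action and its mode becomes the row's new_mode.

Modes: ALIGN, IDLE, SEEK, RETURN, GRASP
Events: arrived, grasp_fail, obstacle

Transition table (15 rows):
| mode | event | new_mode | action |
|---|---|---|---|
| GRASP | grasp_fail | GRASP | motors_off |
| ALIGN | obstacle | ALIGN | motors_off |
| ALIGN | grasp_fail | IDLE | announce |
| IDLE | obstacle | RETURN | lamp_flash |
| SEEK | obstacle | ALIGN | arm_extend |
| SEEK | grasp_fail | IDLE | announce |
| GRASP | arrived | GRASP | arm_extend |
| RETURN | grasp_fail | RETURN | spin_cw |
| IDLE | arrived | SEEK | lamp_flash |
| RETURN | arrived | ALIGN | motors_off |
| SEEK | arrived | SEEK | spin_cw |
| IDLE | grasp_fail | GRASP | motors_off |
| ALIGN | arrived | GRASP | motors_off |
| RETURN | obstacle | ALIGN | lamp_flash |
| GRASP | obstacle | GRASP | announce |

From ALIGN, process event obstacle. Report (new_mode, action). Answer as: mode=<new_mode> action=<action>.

current mode = ALIGN; filter table to that mode:
  (ALIGN, obstacle) → (ALIGN, motors_off)  ← event matches
  (ALIGN, grasp_fail) → (IDLE, announce)
  (ALIGN, arrived) → (GRASP, motors_off)
event = obstacle selects (ALIGN, motors_off)

mode=ALIGN action=motors_off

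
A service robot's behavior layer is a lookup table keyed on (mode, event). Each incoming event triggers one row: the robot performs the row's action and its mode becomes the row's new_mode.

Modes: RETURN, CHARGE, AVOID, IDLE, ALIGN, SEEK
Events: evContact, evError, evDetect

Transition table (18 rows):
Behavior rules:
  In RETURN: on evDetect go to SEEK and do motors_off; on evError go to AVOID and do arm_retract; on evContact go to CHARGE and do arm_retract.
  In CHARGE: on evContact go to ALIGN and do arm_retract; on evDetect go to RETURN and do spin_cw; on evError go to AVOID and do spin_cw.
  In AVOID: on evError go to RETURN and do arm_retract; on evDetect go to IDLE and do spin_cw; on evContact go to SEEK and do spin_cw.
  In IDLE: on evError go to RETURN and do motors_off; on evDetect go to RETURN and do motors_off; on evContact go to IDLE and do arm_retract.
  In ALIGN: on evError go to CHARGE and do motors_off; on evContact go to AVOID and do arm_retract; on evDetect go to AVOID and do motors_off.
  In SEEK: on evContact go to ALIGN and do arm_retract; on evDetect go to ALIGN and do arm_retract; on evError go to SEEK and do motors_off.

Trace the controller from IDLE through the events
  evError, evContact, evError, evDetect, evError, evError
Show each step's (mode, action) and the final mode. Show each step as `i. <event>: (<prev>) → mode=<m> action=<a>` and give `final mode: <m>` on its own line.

1. evError: (IDLE) → mode=RETURN action=motors_off
2. evContact: (RETURN) → mode=CHARGE action=arm_retract
3. evError: (CHARGE) → mode=AVOID action=spin_cw
4. evDetect: (AVOID) → mode=IDLE action=spin_cw
5. evError: (IDLE) → mode=RETURN action=motors_off
6. evError: (RETURN) → mode=AVOID action=arm_retract

final mode: AVOID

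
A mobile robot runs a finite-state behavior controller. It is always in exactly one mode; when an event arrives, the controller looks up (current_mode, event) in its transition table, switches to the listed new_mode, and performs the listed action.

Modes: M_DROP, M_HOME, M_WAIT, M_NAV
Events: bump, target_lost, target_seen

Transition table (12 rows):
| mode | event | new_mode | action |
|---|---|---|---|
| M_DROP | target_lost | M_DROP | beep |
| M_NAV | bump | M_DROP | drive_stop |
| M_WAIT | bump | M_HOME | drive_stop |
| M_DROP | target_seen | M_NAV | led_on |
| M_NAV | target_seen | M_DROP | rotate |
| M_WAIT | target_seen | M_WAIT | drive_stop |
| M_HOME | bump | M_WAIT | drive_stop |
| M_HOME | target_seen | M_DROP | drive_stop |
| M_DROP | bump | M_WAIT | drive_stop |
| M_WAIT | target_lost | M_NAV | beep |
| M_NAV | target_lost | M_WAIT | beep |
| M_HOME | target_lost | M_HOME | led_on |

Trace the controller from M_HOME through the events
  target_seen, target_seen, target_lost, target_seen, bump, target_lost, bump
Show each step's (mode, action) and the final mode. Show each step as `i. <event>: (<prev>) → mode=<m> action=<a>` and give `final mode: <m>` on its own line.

1. target_seen: (M_HOME) → mode=M_DROP action=drive_stop
2. target_seen: (M_DROP) → mode=M_NAV action=led_on
3. target_lost: (M_NAV) → mode=M_WAIT action=beep
4. target_seen: (M_WAIT) → mode=M_WAIT action=drive_stop
5. bump: (M_WAIT) → mode=M_HOME action=drive_stop
6. target_lost: (M_HOME) → mode=M_HOME action=led_on
7. bump: (M_HOME) → mode=M_WAIT action=drive_stop

final mode: M_WAIT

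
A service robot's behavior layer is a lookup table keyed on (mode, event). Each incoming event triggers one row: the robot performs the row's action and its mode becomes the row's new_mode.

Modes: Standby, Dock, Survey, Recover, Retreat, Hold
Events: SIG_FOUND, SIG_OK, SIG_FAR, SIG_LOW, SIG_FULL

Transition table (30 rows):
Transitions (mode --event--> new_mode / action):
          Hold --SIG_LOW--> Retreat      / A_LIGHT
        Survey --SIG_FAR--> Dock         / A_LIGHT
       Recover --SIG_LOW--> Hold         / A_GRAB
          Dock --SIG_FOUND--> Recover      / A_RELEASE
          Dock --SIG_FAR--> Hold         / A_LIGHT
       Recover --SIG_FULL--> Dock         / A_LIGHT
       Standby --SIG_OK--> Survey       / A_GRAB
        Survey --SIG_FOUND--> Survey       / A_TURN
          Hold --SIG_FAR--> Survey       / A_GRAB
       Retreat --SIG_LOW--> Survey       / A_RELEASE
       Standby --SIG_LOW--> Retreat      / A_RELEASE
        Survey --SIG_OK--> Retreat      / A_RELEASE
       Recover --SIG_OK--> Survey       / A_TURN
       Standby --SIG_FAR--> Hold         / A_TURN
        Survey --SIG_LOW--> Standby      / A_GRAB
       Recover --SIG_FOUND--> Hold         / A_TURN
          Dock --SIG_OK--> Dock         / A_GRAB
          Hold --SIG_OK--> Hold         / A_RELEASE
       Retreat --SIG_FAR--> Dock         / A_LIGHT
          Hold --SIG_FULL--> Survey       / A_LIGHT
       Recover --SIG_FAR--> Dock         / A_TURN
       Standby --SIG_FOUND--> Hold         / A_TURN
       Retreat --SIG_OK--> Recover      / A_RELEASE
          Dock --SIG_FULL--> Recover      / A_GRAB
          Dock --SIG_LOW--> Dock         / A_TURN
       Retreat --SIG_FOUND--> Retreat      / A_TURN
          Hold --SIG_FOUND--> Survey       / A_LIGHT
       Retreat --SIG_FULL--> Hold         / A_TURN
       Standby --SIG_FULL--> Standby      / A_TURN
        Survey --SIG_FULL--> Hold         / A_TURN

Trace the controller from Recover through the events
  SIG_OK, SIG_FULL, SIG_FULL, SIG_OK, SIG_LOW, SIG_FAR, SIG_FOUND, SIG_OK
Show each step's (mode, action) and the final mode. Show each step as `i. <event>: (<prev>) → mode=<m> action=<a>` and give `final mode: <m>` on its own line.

1. SIG_OK: (Recover) → mode=Survey action=A_TURN
2. SIG_FULL: (Survey) → mode=Hold action=A_TURN
3. SIG_FULL: (Hold) → mode=Survey action=A_LIGHT
4. SIG_OK: (Survey) → mode=Retreat action=A_RELEASE
5. SIG_LOW: (Retreat) → mode=Survey action=A_RELEASE
6. SIG_FAR: (Survey) → mode=Dock action=A_LIGHT
7. SIG_FOUND: (Dock) → mode=Recover action=A_RELEASE
8. SIG_OK: (Recover) → mode=Survey action=A_TURN

final mode: Survey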